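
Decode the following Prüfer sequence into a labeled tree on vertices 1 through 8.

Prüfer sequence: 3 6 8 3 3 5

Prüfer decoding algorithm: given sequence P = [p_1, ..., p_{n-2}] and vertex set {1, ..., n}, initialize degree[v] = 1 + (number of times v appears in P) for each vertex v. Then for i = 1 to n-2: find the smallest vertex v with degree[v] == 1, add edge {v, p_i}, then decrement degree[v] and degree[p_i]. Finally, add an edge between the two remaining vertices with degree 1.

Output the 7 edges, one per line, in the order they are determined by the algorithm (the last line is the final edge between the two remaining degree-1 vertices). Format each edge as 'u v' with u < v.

Answer: 1 3
2 6
4 8
3 6
3 7
3 5
5 8

Derivation:
Initial degrees: {1:1, 2:1, 3:4, 4:1, 5:2, 6:2, 7:1, 8:2}
Step 1: smallest deg-1 vertex = 1, p_1 = 3. Add edge {1,3}. Now deg[1]=0, deg[3]=3.
Step 2: smallest deg-1 vertex = 2, p_2 = 6. Add edge {2,6}. Now deg[2]=0, deg[6]=1.
Step 3: smallest deg-1 vertex = 4, p_3 = 8. Add edge {4,8}. Now deg[4]=0, deg[8]=1.
Step 4: smallest deg-1 vertex = 6, p_4 = 3. Add edge {3,6}. Now deg[6]=0, deg[3]=2.
Step 5: smallest deg-1 vertex = 7, p_5 = 3. Add edge {3,7}. Now deg[7]=0, deg[3]=1.
Step 6: smallest deg-1 vertex = 3, p_6 = 5. Add edge {3,5}. Now deg[3]=0, deg[5]=1.
Final: two remaining deg-1 vertices are 5, 8. Add edge {5,8}.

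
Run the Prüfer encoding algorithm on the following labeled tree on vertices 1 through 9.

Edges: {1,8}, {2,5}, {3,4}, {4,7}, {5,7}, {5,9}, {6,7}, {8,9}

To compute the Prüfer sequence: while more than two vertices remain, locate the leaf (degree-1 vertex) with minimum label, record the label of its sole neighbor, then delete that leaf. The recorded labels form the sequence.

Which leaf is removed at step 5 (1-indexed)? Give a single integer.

Step 1: current leaves = {1,2,3,6}. Remove leaf 1 (neighbor: 8).
Step 2: current leaves = {2,3,6,8}. Remove leaf 2 (neighbor: 5).
Step 3: current leaves = {3,6,8}. Remove leaf 3 (neighbor: 4).
Step 4: current leaves = {4,6,8}. Remove leaf 4 (neighbor: 7).
Step 5: current leaves = {6,8}. Remove leaf 6 (neighbor: 7).

Answer: 6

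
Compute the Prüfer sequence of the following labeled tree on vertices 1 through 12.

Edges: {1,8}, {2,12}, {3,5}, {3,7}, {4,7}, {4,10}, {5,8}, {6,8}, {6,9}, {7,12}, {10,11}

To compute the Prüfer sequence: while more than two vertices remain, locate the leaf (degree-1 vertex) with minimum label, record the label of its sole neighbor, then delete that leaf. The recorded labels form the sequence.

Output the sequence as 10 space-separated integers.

Answer: 8 12 6 8 5 3 7 10 4 7

Derivation:
Step 1: leaves = {1,2,9,11}. Remove smallest leaf 1, emit neighbor 8.
Step 2: leaves = {2,9,11}. Remove smallest leaf 2, emit neighbor 12.
Step 3: leaves = {9,11,12}. Remove smallest leaf 9, emit neighbor 6.
Step 4: leaves = {6,11,12}. Remove smallest leaf 6, emit neighbor 8.
Step 5: leaves = {8,11,12}. Remove smallest leaf 8, emit neighbor 5.
Step 6: leaves = {5,11,12}. Remove smallest leaf 5, emit neighbor 3.
Step 7: leaves = {3,11,12}. Remove smallest leaf 3, emit neighbor 7.
Step 8: leaves = {11,12}. Remove smallest leaf 11, emit neighbor 10.
Step 9: leaves = {10,12}. Remove smallest leaf 10, emit neighbor 4.
Step 10: leaves = {4,12}. Remove smallest leaf 4, emit neighbor 7.
Done: 2 vertices remain (7, 12). Sequence = [8 12 6 8 5 3 7 10 4 7]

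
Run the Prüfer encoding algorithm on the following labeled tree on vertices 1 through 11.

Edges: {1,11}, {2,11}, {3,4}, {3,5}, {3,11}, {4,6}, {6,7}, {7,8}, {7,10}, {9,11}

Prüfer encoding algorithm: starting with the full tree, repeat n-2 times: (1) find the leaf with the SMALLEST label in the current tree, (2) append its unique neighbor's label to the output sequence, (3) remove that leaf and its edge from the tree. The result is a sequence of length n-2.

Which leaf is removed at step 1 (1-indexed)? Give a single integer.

Step 1: current leaves = {1,2,5,8,9,10}. Remove leaf 1 (neighbor: 11).

Answer: 1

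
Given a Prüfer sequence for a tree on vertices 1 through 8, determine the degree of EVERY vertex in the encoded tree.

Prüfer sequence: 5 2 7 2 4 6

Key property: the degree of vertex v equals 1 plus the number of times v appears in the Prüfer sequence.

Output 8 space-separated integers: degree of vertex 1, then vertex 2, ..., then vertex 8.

p_1 = 5: count[5] becomes 1
p_2 = 2: count[2] becomes 1
p_3 = 7: count[7] becomes 1
p_4 = 2: count[2] becomes 2
p_5 = 4: count[4] becomes 1
p_6 = 6: count[6] becomes 1
Degrees (1 + count): deg[1]=1+0=1, deg[2]=1+2=3, deg[3]=1+0=1, deg[4]=1+1=2, deg[5]=1+1=2, deg[6]=1+1=2, deg[7]=1+1=2, deg[8]=1+0=1

Answer: 1 3 1 2 2 2 2 1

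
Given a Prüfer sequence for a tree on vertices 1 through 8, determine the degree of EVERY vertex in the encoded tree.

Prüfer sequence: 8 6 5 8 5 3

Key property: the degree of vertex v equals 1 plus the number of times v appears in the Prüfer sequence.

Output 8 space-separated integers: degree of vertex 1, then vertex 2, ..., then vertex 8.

p_1 = 8: count[8] becomes 1
p_2 = 6: count[6] becomes 1
p_3 = 5: count[5] becomes 1
p_4 = 8: count[8] becomes 2
p_5 = 5: count[5] becomes 2
p_6 = 3: count[3] becomes 1
Degrees (1 + count): deg[1]=1+0=1, deg[2]=1+0=1, deg[3]=1+1=2, deg[4]=1+0=1, deg[5]=1+2=3, deg[6]=1+1=2, deg[7]=1+0=1, deg[8]=1+2=3

Answer: 1 1 2 1 3 2 1 3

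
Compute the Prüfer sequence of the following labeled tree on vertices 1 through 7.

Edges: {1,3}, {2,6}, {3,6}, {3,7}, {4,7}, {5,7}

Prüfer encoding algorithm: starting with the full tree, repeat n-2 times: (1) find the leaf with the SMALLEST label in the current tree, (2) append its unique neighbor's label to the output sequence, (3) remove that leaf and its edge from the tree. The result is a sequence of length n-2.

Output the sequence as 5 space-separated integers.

Answer: 3 6 7 7 3

Derivation:
Step 1: leaves = {1,2,4,5}. Remove smallest leaf 1, emit neighbor 3.
Step 2: leaves = {2,4,5}. Remove smallest leaf 2, emit neighbor 6.
Step 3: leaves = {4,5,6}. Remove smallest leaf 4, emit neighbor 7.
Step 4: leaves = {5,6}. Remove smallest leaf 5, emit neighbor 7.
Step 5: leaves = {6,7}. Remove smallest leaf 6, emit neighbor 3.
Done: 2 vertices remain (3, 7). Sequence = [3 6 7 7 3]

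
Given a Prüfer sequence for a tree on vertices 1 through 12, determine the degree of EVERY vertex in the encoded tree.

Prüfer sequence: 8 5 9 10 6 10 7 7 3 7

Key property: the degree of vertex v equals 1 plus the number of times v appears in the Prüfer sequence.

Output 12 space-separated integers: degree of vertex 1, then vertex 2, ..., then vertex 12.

Answer: 1 1 2 1 2 2 4 2 2 3 1 1

Derivation:
p_1 = 8: count[8] becomes 1
p_2 = 5: count[5] becomes 1
p_3 = 9: count[9] becomes 1
p_4 = 10: count[10] becomes 1
p_5 = 6: count[6] becomes 1
p_6 = 10: count[10] becomes 2
p_7 = 7: count[7] becomes 1
p_8 = 7: count[7] becomes 2
p_9 = 3: count[3] becomes 1
p_10 = 7: count[7] becomes 3
Degrees (1 + count): deg[1]=1+0=1, deg[2]=1+0=1, deg[3]=1+1=2, deg[4]=1+0=1, deg[5]=1+1=2, deg[6]=1+1=2, deg[7]=1+3=4, deg[8]=1+1=2, deg[9]=1+1=2, deg[10]=1+2=3, deg[11]=1+0=1, deg[12]=1+0=1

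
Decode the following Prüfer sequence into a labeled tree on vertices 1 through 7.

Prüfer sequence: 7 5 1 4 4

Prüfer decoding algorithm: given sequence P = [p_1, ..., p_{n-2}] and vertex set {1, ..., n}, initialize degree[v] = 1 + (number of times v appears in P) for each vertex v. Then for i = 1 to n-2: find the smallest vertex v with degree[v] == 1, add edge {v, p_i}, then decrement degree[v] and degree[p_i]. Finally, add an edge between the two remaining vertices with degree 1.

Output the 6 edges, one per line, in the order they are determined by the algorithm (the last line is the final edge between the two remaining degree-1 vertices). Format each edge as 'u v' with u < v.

Initial degrees: {1:2, 2:1, 3:1, 4:3, 5:2, 6:1, 7:2}
Step 1: smallest deg-1 vertex = 2, p_1 = 7. Add edge {2,7}. Now deg[2]=0, deg[7]=1.
Step 2: smallest deg-1 vertex = 3, p_2 = 5. Add edge {3,5}. Now deg[3]=0, deg[5]=1.
Step 3: smallest deg-1 vertex = 5, p_3 = 1. Add edge {1,5}. Now deg[5]=0, deg[1]=1.
Step 4: smallest deg-1 vertex = 1, p_4 = 4. Add edge {1,4}. Now deg[1]=0, deg[4]=2.
Step 5: smallest deg-1 vertex = 6, p_5 = 4. Add edge {4,6}. Now deg[6]=0, deg[4]=1.
Final: two remaining deg-1 vertices are 4, 7. Add edge {4,7}.

Answer: 2 7
3 5
1 5
1 4
4 6
4 7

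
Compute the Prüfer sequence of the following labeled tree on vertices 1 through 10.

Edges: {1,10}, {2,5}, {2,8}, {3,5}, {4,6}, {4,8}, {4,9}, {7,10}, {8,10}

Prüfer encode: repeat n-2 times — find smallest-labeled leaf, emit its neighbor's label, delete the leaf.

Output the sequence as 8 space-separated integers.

Step 1: leaves = {1,3,6,7,9}. Remove smallest leaf 1, emit neighbor 10.
Step 2: leaves = {3,6,7,9}. Remove smallest leaf 3, emit neighbor 5.
Step 3: leaves = {5,6,7,9}. Remove smallest leaf 5, emit neighbor 2.
Step 4: leaves = {2,6,7,9}. Remove smallest leaf 2, emit neighbor 8.
Step 5: leaves = {6,7,9}. Remove smallest leaf 6, emit neighbor 4.
Step 6: leaves = {7,9}. Remove smallest leaf 7, emit neighbor 10.
Step 7: leaves = {9,10}. Remove smallest leaf 9, emit neighbor 4.
Step 8: leaves = {4,10}. Remove smallest leaf 4, emit neighbor 8.
Done: 2 vertices remain (8, 10). Sequence = [10 5 2 8 4 10 4 8]

Answer: 10 5 2 8 4 10 4 8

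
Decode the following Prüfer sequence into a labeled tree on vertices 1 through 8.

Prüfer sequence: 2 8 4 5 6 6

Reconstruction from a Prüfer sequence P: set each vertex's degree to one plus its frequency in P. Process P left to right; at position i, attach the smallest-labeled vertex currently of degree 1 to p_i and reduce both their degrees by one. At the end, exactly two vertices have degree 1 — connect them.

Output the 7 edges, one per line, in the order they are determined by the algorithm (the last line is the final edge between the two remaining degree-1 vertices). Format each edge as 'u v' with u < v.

Answer: 1 2
2 8
3 4
4 5
5 6
6 7
6 8

Derivation:
Initial degrees: {1:1, 2:2, 3:1, 4:2, 5:2, 6:3, 7:1, 8:2}
Step 1: smallest deg-1 vertex = 1, p_1 = 2. Add edge {1,2}. Now deg[1]=0, deg[2]=1.
Step 2: smallest deg-1 vertex = 2, p_2 = 8. Add edge {2,8}. Now deg[2]=0, deg[8]=1.
Step 3: smallest deg-1 vertex = 3, p_3 = 4. Add edge {3,4}. Now deg[3]=0, deg[4]=1.
Step 4: smallest deg-1 vertex = 4, p_4 = 5. Add edge {4,5}. Now deg[4]=0, deg[5]=1.
Step 5: smallest deg-1 vertex = 5, p_5 = 6. Add edge {5,6}. Now deg[5]=0, deg[6]=2.
Step 6: smallest deg-1 vertex = 7, p_6 = 6. Add edge {6,7}. Now deg[7]=0, deg[6]=1.
Final: two remaining deg-1 vertices are 6, 8. Add edge {6,8}.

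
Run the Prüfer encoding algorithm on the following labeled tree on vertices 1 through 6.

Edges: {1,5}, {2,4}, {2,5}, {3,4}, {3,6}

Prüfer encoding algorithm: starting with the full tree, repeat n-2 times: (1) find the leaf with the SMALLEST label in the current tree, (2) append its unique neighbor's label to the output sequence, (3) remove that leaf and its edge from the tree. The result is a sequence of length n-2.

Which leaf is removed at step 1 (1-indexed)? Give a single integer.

Step 1: current leaves = {1,6}. Remove leaf 1 (neighbor: 5).

Answer: 1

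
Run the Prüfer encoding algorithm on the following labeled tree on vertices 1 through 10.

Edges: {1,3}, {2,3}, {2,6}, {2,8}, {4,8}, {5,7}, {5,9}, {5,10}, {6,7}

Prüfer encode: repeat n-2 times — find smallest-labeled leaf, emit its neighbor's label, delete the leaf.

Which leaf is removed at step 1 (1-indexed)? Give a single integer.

Step 1: current leaves = {1,4,9,10}. Remove leaf 1 (neighbor: 3).

Answer: 1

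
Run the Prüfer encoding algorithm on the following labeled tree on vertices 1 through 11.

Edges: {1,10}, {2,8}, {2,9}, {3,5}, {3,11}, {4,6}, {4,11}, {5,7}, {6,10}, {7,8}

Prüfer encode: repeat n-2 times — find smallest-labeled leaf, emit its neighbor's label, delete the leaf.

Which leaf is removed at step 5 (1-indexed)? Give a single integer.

Step 1: current leaves = {1,9}. Remove leaf 1 (neighbor: 10).
Step 2: current leaves = {9,10}. Remove leaf 9 (neighbor: 2).
Step 3: current leaves = {2,10}. Remove leaf 2 (neighbor: 8).
Step 4: current leaves = {8,10}. Remove leaf 8 (neighbor: 7).
Step 5: current leaves = {7,10}. Remove leaf 7 (neighbor: 5).

Answer: 7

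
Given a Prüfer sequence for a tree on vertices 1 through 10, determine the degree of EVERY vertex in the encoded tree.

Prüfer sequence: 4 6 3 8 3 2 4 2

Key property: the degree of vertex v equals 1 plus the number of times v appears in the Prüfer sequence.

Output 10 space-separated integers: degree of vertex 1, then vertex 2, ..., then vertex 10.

Answer: 1 3 3 3 1 2 1 2 1 1

Derivation:
p_1 = 4: count[4] becomes 1
p_2 = 6: count[6] becomes 1
p_3 = 3: count[3] becomes 1
p_4 = 8: count[8] becomes 1
p_5 = 3: count[3] becomes 2
p_6 = 2: count[2] becomes 1
p_7 = 4: count[4] becomes 2
p_8 = 2: count[2] becomes 2
Degrees (1 + count): deg[1]=1+0=1, deg[2]=1+2=3, deg[3]=1+2=3, deg[4]=1+2=3, deg[5]=1+0=1, deg[6]=1+1=2, deg[7]=1+0=1, deg[8]=1+1=2, deg[9]=1+0=1, deg[10]=1+0=1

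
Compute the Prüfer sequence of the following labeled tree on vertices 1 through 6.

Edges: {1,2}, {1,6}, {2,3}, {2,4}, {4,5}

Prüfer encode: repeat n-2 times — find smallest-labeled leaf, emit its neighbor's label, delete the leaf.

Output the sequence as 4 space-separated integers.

Step 1: leaves = {3,5,6}. Remove smallest leaf 3, emit neighbor 2.
Step 2: leaves = {5,6}. Remove smallest leaf 5, emit neighbor 4.
Step 3: leaves = {4,6}. Remove smallest leaf 4, emit neighbor 2.
Step 4: leaves = {2,6}. Remove smallest leaf 2, emit neighbor 1.
Done: 2 vertices remain (1, 6). Sequence = [2 4 2 1]

Answer: 2 4 2 1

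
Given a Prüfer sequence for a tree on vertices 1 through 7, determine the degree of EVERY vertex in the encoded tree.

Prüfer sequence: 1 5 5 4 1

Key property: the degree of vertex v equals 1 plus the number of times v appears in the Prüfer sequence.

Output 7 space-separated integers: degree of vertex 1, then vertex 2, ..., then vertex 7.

p_1 = 1: count[1] becomes 1
p_2 = 5: count[5] becomes 1
p_3 = 5: count[5] becomes 2
p_4 = 4: count[4] becomes 1
p_5 = 1: count[1] becomes 2
Degrees (1 + count): deg[1]=1+2=3, deg[2]=1+0=1, deg[3]=1+0=1, deg[4]=1+1=2, deg[5]=1+2=3, deg[6]=1+0=1, deg[7]=1+0=1

Answer: 3 1 1 2 3 1 1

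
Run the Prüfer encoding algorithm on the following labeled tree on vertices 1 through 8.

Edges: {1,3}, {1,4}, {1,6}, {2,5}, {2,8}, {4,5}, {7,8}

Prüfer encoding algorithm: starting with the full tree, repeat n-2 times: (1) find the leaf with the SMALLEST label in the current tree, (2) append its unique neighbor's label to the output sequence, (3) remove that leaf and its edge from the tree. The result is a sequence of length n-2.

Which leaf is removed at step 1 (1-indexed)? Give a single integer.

Step 1: current leaves = {3,6,7}. Remove leaf 3 (neighbor: 1).

Answer: 3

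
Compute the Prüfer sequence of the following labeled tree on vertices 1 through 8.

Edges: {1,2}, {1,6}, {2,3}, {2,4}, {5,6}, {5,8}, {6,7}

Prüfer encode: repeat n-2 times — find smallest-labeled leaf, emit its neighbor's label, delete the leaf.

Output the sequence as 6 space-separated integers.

Answer: 2 2 1 6 6 5

Derivation:
Step 1: leaves = {3,4,7,8}. Remove smallest leaf 3, emit neighbor 2.
Step 2: leaves = {4,7,8}. Remove smallest leaf 4, emit neighbor 2.
Step 3: leaves = {2,7,8}. Remove smallest leaf 2, emit neighbor 1.
Step 4: leaves = {1,7,8}. Remove smallest leaf 1, emit neighbor 6.
Step 5: leaves = {7,8}. Remove smallest leaf 7, emit neighbor 6.
Step 6: leaves = {6,8}. Remove smallest leaf 6, emit neighbor 5.
Done: 2 vertices remain (5, 8). Sequence = [2 2 1 6 6 5]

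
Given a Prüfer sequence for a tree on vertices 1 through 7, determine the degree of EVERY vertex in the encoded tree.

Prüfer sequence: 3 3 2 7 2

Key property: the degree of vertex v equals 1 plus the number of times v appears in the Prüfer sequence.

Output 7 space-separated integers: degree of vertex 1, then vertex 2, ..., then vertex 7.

p_1 = 3: count[3] becomes 1
p_2 = 3: count[3] becomes 2
p_3 = 2: count[2] becomes 1
p_4 = 7: count[7] becomes 1
p_5 = 2: count[2] becomes 2
Degrees (1 + count): deg[1]=1+0=1, deg[2]=1+2=3, deg[3]=1+2=3, deg[4]=1+0=1, deg[5]=1+0=1, deg[6]=1+0=1, deg[7]=1+1=2

Answer: 1 3 3 1 1 1 2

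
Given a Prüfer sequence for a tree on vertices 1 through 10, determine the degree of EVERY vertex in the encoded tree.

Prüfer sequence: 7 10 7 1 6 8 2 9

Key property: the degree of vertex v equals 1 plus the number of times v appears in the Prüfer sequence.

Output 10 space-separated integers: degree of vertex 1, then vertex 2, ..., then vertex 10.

Answer: 2 2 1 1 1 2 3 2 2 2

Derivation:
p_1 = 7: count[7] becomes 1
p_2 = 10: count[10] becomes 1
p_3 = 7: count[7] becomes 2
p_4 = 1: count[1] becomes 1
p_5 = 6: count[6] becomes 1
p_6 = 8: count[8] becomes 1
p_7 = 2: count[2] becomes 1
p_8 = 9: count[9] becomes 1
Degrees (1 + count): deg[1]=1+1=2, deg[2]=1+1=2, deg[3]=1+0=1, deg[4]=1+0=1, deg[5]=1+0=1, deg[6]=1+1=2, deg[7]=1+2=3, deg[8]=1+1=2, deg[9]=1+1=2, deg[10]=1+1=2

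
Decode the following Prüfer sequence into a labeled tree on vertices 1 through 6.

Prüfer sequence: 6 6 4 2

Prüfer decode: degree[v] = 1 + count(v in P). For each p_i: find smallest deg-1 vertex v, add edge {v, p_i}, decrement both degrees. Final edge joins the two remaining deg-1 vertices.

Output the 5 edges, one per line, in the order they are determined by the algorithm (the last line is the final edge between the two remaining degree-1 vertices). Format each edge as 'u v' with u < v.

Answer: 1 6
3 6
4 5
2 4
2 6

Derivation:
Initial degrees: {1:1, 2:2, 3:1, 4:2, 5:1, 6:3}
Step 1: smallest deg-1 vertex = 1, p_1 = 6. Add edge {1,6}. Now deg[1]=0, deg[6]=2.
Step 2: smallest deg-1 vertex = 3, p_2 = 6. Add edge {3,6}. Now deg[3]=0, deg[6]=1.
Step 3: smallest deg-1 vertex = 5, p_3 = 4. Add edge {4,5}. Now deg[5]=0, deg[4]=1.
Step 4: smallest deg-1 vertex = 4, p_4 = 2. Add edge {2,4}. Now deg[4]=0, deg[2]=1.
Final: two remaining deg-1 vertices are 2, 6. Add edge {2,6}.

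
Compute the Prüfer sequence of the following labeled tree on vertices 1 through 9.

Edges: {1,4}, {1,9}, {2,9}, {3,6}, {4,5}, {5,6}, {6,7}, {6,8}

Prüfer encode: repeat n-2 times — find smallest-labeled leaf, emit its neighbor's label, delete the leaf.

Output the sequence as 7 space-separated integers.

Answer: 9 6 6 6 5 4 1

Derivation:
Step 1: leaves = {2,3,7,8}. Remove smallest leaf 2, emit neighbor 9.
Step 2: leaves = {3,7,8,9}. Remove smallest leaf 3, emit neighbor 6.
Step 3: leaves = {7,8,9}. Remove smallest leaf 7, emit neighbor 6.
Step 4: leaves = {8,9}. Remove smallest leaf 8, emit neighbor 6.
Step 5: leaves = {6,9}. Remove smallest leaf 6, emit neighbor 5.
Step 6: leaves = {5,9}. Remove smallest leaf 5, emit neighbor 4.
Step 7: leaves = {4,9}. Remove smallest leaf 4, emit neighbor 1.
Done: 2 vertices remain (1, 9). Sequence = [9 6 6 6 5 4 1]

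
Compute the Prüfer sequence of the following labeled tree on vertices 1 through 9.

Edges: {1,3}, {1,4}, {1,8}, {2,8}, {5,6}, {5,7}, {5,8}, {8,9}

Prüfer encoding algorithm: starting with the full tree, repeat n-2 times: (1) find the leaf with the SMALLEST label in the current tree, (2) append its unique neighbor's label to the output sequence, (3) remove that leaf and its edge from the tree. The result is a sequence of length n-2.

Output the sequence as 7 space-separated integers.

Answer: 8 1 1 8 5 5 8

Derivation:
Step 1: leaves = {2,3,4,6,7,9}. Remove smallest leaf 2, emit neighbor 8.
Step 2: leaves = {3,4,6,7,9}. Remove smallest leaf 3, emit neighbor 1.
Step 3: leaves = {4,6,7,9}. Remove smallest leaf 4, emit neighbor 1.
Step 4: leaves = {1,6,7,9}. Remove smallest leaf 1, emit neighbor 8.
Step 5: leaves = {6,7,9}. Remove smallest leaf 6, emit neighbor 5.
Step 6: leaves = {7,9}. Remove smallest leaf 7, emit neighbor 5.
Step 7: leaves = {5,9}. Remove smallest leaf 5, emit neighbor 8.
Done: 2 vertices remain (8, 9). Sequence = [8 1 1 8 5 5 8]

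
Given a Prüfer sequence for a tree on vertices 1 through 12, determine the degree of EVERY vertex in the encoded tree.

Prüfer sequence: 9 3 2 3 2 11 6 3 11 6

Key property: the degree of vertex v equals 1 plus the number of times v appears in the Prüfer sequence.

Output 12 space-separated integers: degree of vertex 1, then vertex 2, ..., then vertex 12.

Answer: 1 3 4 1 1 3 1 1 2 1 3 1

Derivation:
p_1 = 9: count[9] becomes 1
p_2 = 3: count[3] becomes 1
p_3 = 2: count[2] becomes 1
p_4 = 3: count[3] becomes 2
p_5 = 2: count[2] becomes 2
p_6 = 11: count[11] becomes 1
p_7 = 6: count[6] becomes 1
p_8 = 3: count[3] becomes 3
p_9 = 11: count[11] becomes 2
p_10 = 6: count[6] becomes 2
Degrees (1 + count): deg[1]=1+0=1, deg[2]=1+2=3, deg[3]=1+3=4, deg[4]=1+0=1, deg[5]=1+0=1, deg[6]=1+2=3, deg[7]=1+0=1, deg[8]=1+0=1, deg[9]=1+1=2, deg[10]=1+0=1, deg[11]=1+2=3, deg[12]=1+0=1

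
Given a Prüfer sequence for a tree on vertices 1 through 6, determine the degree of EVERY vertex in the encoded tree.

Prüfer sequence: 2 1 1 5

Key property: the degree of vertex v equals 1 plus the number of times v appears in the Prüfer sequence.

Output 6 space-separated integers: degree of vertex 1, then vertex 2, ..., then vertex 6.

Answer: 3 2 1 1 2 1

Derivation:
p_1 = 2: count[2] becomes 1
p_2 = 1: count[1] becomes 1
p_3 = 1: count[1] becomes 2
p_4 = 5: count[5] becomes 1
Degrees (1 + count): deg[1]=1+2=3, deg[2]=1+1=2, deg[3]=1+0=1, deg[4]=1+0=1, deg[5]=1+1=2, deg[6]=1+0=1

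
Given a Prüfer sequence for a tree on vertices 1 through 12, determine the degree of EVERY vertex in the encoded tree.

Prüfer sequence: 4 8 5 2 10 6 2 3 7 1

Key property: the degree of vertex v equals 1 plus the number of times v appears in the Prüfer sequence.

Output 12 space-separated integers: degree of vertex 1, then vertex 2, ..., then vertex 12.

p_1 = 4: count[4] becomes 1
p_2 = 8: count[8] becomes 1
p_3 = 5: count[5] becomes 1
p_4 = 2: count[2] becomes 1
p_5 = 10: count[10] becomes 1
p_6 = 6: count[6] becomes 1
p_7 = 2: count[2] becomes 2
p_8 = 3: count[3] becomes 1
p_9 = 7: count[7] becomes 1
p_10 = 1: count[1] becomes 1
Degrees (1 + count): deg[1]=1+1=2, deg[2]=1+2=3, deg[3]=1+1=2, deg[4]=1+1=2, deg[5]=1+1=2, deg[6]=1+1=2, deg[7]=1+1=2, deg[8]=1+1=2, deg[9]=1+0=1, deg[10]=1+1=2, deg[11]=1+0=1, deg[12]=1+0=1

Answer: 2 3 2 2 2 2 2 2 1 2 1 1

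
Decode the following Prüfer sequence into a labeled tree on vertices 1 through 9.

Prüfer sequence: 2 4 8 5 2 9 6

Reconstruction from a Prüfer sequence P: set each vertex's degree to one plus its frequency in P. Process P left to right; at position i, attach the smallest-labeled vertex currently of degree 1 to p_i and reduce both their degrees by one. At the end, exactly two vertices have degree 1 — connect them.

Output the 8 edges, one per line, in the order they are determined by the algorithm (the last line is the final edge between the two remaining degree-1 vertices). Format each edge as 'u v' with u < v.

Initial degrees: {1:1, 2:3, 3:1, 4:2, 5:2, 6:2, 7:1, 8:2, 9:2}
Step 1: smallest deg-1 vertex = 1, p_1 = 2. Add edge {1,2}. Now deg[1]=0, deg[2]=2.
Step 2: smallest deg-1 vertex = 3, p_2 = 4. Add edge {3,4}. Now deg[3]=0, deg[4]=1.
Step 3: smallest deg-1 vertex = 4, p_3 = 8. Add edge {4,8}. Now deg[4]=0, deg[8]=1.
Step 4: smallest deg-1 vertex = 7, p_4 = 5. Add edge {5,7}. Now deg[7]=0, deg[5]=1.
Step 5: smallest deg-1 vertex = 5, p_5 = 2. Add edge {2,5}. Now deg[5]=0, deg[2]=1.
Step 6: smallest deg-1 vertex = 2, p_6 = 9. Add edge {2,9}. Now deg[2]=0, deg[9]=1.
Step 7: smallest deg-1 vertex = 8, p_7 = 6. Add edge {6,8}. Now deg[8]=0, deg[6]=1.
Final: two remaining deg-1 vertices are 6, 9. Add edge {6,9}.

Answer: 1 2
3 4
4 8
5 7
2 5
2 9
6 8
6 9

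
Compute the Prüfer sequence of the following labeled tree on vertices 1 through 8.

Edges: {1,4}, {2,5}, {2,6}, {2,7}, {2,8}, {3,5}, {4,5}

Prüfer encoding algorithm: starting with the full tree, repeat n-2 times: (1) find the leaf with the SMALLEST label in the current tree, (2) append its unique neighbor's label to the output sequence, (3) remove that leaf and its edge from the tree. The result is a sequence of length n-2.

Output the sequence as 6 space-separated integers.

Step 1: leaves = {1,3,6,7,8}. Remove smallest leaf 1, emit neighbor 4.
Step 2: leaves = {3,4,6,7,8}. Remove smallest leaf 3, emit neighbor 5.
Step 3: leaves = {4,6,7,8}. Remove smallest leaf 4, emit neighbor 5.
Step 4: leaves = {5,6,7,8}. Remove smallest leaf 5, emit neighbor 2.
Step 5: leaves = {6,7,8}. Remove smallest leaf 6, emit neighbor 2.
Step 6: leaves = {7,8}. Remove smallest leaf 7, emit neighbor 2.
Done: 2 vertices remain (2, 8). Sequence = [4 5 5 2 2 2]

Answer: 4 5 5 2 2 2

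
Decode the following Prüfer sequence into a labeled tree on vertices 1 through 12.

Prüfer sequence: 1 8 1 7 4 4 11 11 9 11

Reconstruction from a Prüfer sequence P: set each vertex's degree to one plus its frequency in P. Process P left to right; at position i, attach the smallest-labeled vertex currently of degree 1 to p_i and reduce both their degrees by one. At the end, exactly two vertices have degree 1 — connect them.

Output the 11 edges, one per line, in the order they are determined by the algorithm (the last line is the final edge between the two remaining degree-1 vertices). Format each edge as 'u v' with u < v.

Initial degrees: {1:3, 2:1, 3:1, 4:3, 5:1, 6:1, 7:2, 8:2, 9:2, 10:1, 11:4, 12:1}
Step 1: smallest deg-1 vertex = 2, p_1 = 1. Add edge {1,2}. Now deg[2]=0, deg[1]=2.
Step 2: smallest deg-1 vertex = 3, p_2 = 8. Add edge {3,8}. Now deg[3]=0, deg[8]=1.
Step 3: smallest deg-1 vertex = 5, p_3 = 1. Add edge {1,5}. Now deg[5]=0, deg[1]=1.
Step 4: smallest deg-1 vertex = 1, p_4 = 7. Add edge {1,7}. Now deg[1]=0, deg[7]=1.
Step 5: smallest deg-1 vertex = 6, p_5 = 4. Add edge {4,6}. Now deg[6]=0, deg[4]=2.
Step 6: smallest deg-1 vertex = 7, p_6 = 4. Add edge {4,7}. Now deg[7]=0, deg[4]=1.
Step 7: smallest deg-1 vertex = 4, p_7 = 11. Add edge {4,11}. Now deg[4]=0, deg[11]=3.
Step 8: smallest deg-1 vertex = 8, p_8 = 11. Add edge {8,11}. Now deg[8]=0, deg[11]=2.
Step 9: smallest deg-1 vertex = 10, p_9 = 9. Add edge {9,10}. Now deg[10]=0, deg[9]=1.
Step 10: smallest deg-1 vertex = 9, p_10 = 11. Add edge {9,11}. Now deg[9]=0, deg[11]=1.
Final: two remaining deg-1 vertices are 11, 12. Add edge {11,12}.

Answer: 1 2
3 8
1 5
1 7
4 6
4 7
4 11
8 11
9 10
9 11
11 12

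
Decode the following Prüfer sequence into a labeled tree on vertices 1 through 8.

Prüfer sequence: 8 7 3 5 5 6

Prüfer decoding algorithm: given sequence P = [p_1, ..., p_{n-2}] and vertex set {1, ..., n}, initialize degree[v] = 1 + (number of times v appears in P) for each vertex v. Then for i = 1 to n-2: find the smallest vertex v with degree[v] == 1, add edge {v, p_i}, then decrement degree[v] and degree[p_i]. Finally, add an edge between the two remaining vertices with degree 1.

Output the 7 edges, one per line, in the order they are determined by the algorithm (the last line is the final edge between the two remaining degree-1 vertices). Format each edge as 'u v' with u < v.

Answer: 1 8
2 7
3 4
3 5
5 7
5 6
6 8

Derivation:
Initial degrees: {1:1, 2:1, 3:2, 4:1, 5:3, 6:2, 7:2, 8:2}
Step 1: smallest deg-1 vertex = 1, p_1 = 8. Add edge {1,8}. Now deg[1]=0, deg[8]=1.
Step 2: smallest deg-1 vertex = 2, p_2 = 7. Add edge {2,7}. Now deg[2]=0, deg[7]=1.
Step 3: smallest deg-1 vertex = 4, p_3 = 3. Add edge {3,4}. Now deg[4]=0, deg[3]=1.
Step 4: smallest deg-1 vertex = 3, p_4 = 5. Add edge {3,5}. Now deg[3]=0, deg[5]=2.
Step 5: smallest deg-1 vertex = 7, p_5 = 5. Add edge {5,7}. Now deg[7]=0, deg[5]=1.
Step 6: smallest deg-1 vertex = 5, p_6 = 6. Add edge {5,6}. Now deg[5]=0, deg[6]=1.
Final: two remaining deg-1 vertices are 6, 8. Add edge {6,8}.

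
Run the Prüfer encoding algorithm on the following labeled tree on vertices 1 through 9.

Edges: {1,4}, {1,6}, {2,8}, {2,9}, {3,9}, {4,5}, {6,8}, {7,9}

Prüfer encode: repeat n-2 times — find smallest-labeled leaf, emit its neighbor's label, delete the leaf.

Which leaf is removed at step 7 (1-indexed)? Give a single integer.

Answer: 8

Derivation:
Step 1: current leaves = {3,5,7}. Remove leaf 3 (neighbor: 9).
Step 2: current leaves = {5,7}. Remove leaf 5 (neighbor: 4).
Step 3: current leaves = {4,7}. Remove leaf 4 (neighbor: 1).
Step 4: current leaves = {1,7}. Remove leaf 1 (neighbor: 6).
Step 5: current leaves = {6,7}. Remove leaf 6 (neighbor: 8).
Step 6: current leaves = {7,8}. Remove leaf 7 (neighbor: 9).
Step 7: current leaves = {8,9}. Remove leaf 8 (neighbor: 2).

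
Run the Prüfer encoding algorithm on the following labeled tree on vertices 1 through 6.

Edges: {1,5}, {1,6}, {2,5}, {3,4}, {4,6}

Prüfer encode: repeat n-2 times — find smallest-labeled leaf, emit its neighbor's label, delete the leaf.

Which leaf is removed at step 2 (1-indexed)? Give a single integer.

Answer: 3

Derivation:
Step 1: current leaves = {2,3}. Remove leaf 2 (neighbor: 5).
Step 2: current leaves = {3,5}. Remove leaf 3 (neighbor: 4).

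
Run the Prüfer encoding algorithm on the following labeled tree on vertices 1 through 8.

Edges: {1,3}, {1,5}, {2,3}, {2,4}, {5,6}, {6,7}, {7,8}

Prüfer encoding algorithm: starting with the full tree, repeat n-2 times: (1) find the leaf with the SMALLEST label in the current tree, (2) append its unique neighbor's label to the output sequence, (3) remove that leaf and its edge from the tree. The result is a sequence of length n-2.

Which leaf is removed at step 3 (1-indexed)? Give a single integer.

Answer: 3

Derivation:
Step 1: current leaves = {4,8}. Remove leaf 4 (neighbor: 2).
Step 2: current leaves = {2,8}. Remove leaf 2 (neighbor: 3).
Step 3: current leaves = {3,8}. Remove leaf 3 (neighbor: 1).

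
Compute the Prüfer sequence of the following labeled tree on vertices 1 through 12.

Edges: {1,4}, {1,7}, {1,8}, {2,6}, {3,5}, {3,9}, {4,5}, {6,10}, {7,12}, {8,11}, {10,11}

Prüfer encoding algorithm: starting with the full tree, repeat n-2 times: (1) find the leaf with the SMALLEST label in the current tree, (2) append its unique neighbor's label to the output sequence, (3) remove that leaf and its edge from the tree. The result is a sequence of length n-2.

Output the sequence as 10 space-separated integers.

Answer: 6 10 3 5 4 1 11 8 1 7

Derivation:
Step 1: leaves = {2,9,12}. Remove smallest leaf 2, emit neighbor 6.
Step 2: leaves = {6,9,12}. Remove smallest leaf 6, emit neighbor 10.
Step 3: leaves = {9,10,12}. Remove smallest leaf 9, emit neighbor 3.
Step 4: leaves = {3,10,12}. Remove smallest leaf 3, emit neighbor 5.
Step 5: leaves = {5,10,12}. Remove smallest leaf 5, emit neighbor 4.
Step 6: leaves = {4,10,12}. Remove smallest leaf 4, emit neighbor 1.
Step 7: leaves = {10,12}. Remove smallest leaf 10, emit neighbor 11.
Step 8: leaves = {11,12}. Remove smallest leaf 11, emit neighbor 8.
Step 9: leaves = {8,12}. Remove smallest leaf 8, emit neighbor 1.
Step 10: leaves = {1,12}. Remove smallest leaf 1, emit neighbor 7.
Done: 2 vertices remain (7, 12). Sequence = [6 10 3 5 4 1 11 8 1 7]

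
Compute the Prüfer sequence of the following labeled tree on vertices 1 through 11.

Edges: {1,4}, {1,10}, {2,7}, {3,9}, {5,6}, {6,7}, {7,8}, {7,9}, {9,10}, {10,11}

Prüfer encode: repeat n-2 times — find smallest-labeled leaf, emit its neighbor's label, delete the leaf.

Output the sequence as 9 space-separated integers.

Step 1: leaves = {2,3,4,5,8,11}. Remove smallest leaf 2, emit neighbor 7.
Step 2: leaves = {3,4,5,8,11}. Remove smallest leaf 3, emit neighbor 9.
Step 3: leaves = {4,5,8,11}. Remove smallest leaf 4, emit neighbor 1.
Step 4: leaves = {1,5,8,11}. Remove smallest leaf 1, emit neighbor 10.
Step 5: leaves = {5,8,11}. Remove smallest leaf 5, emit neighbor 6.
Step 6: leaves = {6,8,11}. Remove smallest leaf 6, emit neighbor 7.
Step 7: leaves = {8,11}. Remove smallest leaf 8, emit neighbor 7.
Step 8: leaves = {7,11}. Remove smallest leaf 7, emit neighbor 9.
Step 9: leaves = {9,11}. Remove smallest leaf 9, emit neighbor 10.
Done: 2 vertices remain (10, 11). Sequence = [7 9 1 10 6 7 7 9 10]

Answer: 7 9 1 10 6 7 7 9 10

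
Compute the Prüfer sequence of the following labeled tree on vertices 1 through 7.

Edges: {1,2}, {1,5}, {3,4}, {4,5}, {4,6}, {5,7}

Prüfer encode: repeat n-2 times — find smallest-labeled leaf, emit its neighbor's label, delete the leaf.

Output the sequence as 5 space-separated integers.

Answer: 1 5 4 4 5

Derivation:
Step 1: leaves = {2,3,6,7}. Remove smallest leaf 2, emit neighbor 1.
Step 2: leaves = {1,3,6,7}. Remove smallest leaf 1, emit neighbor 5.
Step 3: leaves = {3,6,7}. Remove smallest leaf 3, emit neighbor 4.
Step 4: leaves = {6,7}. Remove smallest leaf 6, emit neighbor 4.
Step 5: leaves = {4,7}. Remove smallest leaf 4, emit neighbor 5.
Done: 2 vertices remain (5, 7). Sequence = [1 5 4 4 5]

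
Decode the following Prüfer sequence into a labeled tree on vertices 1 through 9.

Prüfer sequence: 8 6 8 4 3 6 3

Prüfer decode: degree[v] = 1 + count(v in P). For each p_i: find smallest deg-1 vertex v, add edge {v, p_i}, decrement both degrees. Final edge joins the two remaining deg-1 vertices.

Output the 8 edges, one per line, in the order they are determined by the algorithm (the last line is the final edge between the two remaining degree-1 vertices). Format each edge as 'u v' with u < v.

Answer: 1 8
2 6
5 8
4 7
3 4
6 8
3 6
3 9

Derivation:
Initial degrees: {1:1, 2:1, 3:3, 4:2, 5:1, 6:3, 7:1, 8:3, 9:1}
Step 1: smallest deg-1 vertex = 1, p_1 = 8. Add edge {1,8}. Now deg[1]=0, deg[8]=2.
Step 2: smallest deg-1 vertex = 2, p_2 = 6. Add edge {2,6}. Now deg[2]=0, deg[6]=2.
Step 3: smallest deg-1 vertex = 5, p_3 = 8. Add edge {5,8}. Now deg[5]=0, deg[8]=1.
Step 4: smallest deg-1 vertex = 7, p_4 = 4. Add edge {4,7}. Now deg[7]=0, deg[4]=1.
Step 5: smallest deg-1 vertex = 4, p_5 = 3. Add edge {3,4}. Now deg[4]=0, deg[3]=2.
Step 6: smallest deg-1 vertex = 8, p_6 = 6. Add edge {6,8}. Now deg[8]=0, deg[6]=1.
Step 7: smallest deg-1 vertex = 6, p_7 = 3. Add edge {3,6}. Now deg[6]=0, deg[3]=1.
Final: two remaining deg-1 vertices are 3, 9. Add edge {3,9}.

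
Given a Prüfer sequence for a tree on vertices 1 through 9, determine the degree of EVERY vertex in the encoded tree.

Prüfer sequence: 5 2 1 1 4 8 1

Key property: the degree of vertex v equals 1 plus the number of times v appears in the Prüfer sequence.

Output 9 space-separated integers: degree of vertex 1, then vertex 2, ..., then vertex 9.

Answer: 4 2 1 2 2 1 1 2 1

Derivation:
p_1 = 5: count[5] becomes 1
p_2 = 2: count[2] becomes 1
p_3 = 1: count[1] becomes 1
p_4 = 1: count[1] becomes 2
p_5 = 4: count[4] becomes 1
p_6 = 8: count[8] becomes 1
p_7 = 1: count[1] becomes 3
Degrees (1 + count): deg[1]=1+3=4, deg[2]=1+1=2, deg[3]=1+0=1, deg[4]=1+1=2, deg[5]=1+1=2, deg[6]=1+0=1, deg[7]=1+0=1, deg[8]=1+1=2, deg[9]=1+0=1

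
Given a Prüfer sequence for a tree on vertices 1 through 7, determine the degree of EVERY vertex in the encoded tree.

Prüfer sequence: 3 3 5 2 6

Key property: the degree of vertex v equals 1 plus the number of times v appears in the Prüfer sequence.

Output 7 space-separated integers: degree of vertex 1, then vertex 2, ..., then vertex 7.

Answer: 1 2 3 1 2 2 1

Derivation:
p_1 = 3: count[3] becomes 1
p_2 = 3: count[3] becomes 2
p_3 = 5: count[5] becomes 1
p_4 = 2: count[2] becomes 1
p_5 = 6: count[6] becomes 1
Degrees (1 + count): deg[1]=1+0=1, deg[2]=1+1=2, deg[3]=1+2=3, deg[4]=1+0=1, deg[5]=1+1=2, deg[6]=1+1=2, deg[7]=1+0=1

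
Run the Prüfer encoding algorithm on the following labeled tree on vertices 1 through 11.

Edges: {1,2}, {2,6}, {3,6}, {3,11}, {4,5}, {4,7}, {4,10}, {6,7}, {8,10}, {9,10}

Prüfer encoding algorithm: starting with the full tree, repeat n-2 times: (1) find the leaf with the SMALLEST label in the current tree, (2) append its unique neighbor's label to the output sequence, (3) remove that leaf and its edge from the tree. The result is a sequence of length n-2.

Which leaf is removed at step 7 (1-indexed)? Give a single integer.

Step 1: current leaves = {1,5,8,9,11}. Remove leaf 1 (neighbor: 2).
Step 2: current leaves = {2,5,8,9,11}. Remove leaf 2 (neighbor: 6).
Step 3: current leaves = {5,8,9,11}. Remove leaf 5 (neighbor: 4).
Step 4: current leaves = {8,9,11}. Remove leaf 8 (neighbor: 10).
Step 5: current leaves = {9,11}. Remove leaf 9 (neighbor: 10).
Step 6: current leaves = {10,11}. Remove leaf 10 (neighbor: 4).
Step 7: current leaves = {4,11}. Remove leaf 4 (neighbor: 7).

Answer: 4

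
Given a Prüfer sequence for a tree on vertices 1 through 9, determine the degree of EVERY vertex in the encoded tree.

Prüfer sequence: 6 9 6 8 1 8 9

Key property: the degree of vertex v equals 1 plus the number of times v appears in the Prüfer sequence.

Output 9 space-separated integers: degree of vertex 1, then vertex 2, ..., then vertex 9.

p_1 = 6: count[6] becomes 1
p_2 = 9: count[9] becomes 1
p_3 = 6: count[6] becomes 2
p_4 = 8: count[8] becomes 1
p_5 = 1: count[1] becomes 1
p_6 = 8: count[8] becomes 2
p_7 = 9: count[9] becomes 2
Degrees (1 + count): deg[1]=1+1=2, deg[2]=1+0=1, deg[3]=1+0=1, deg[4]=1+0=1, deg[5]=1+0=1, deg[6]=1+2=3, deg[7]=1+0=1, deg[8]=1+2=3, deg[9]=1+2=3

Answer: 2 1 1 1 1 3 1 3 3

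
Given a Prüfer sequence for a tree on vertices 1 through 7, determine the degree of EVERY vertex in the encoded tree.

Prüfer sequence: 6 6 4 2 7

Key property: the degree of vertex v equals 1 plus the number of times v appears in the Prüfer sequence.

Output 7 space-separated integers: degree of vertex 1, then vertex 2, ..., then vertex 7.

Answer: 1 2 1 2 1 3 2

Derivation:
p_1 = 6: count[6] becomes 1
p_2 = 6: count[6] becomes 2
p_3 = 4: count[4] becomes 1
p_4 = 2: count[2] becomes 1
p_5 = 7: count[7] becomes 1
Degrees (1 + count): deg[1]=1+0=1, deg[2]=1+1=2, deg[3]=1+0=1, deg[4]=1+1=2, deg[5]=1+0=1, deg[6]=1+2=3, deg[7]=1+1=2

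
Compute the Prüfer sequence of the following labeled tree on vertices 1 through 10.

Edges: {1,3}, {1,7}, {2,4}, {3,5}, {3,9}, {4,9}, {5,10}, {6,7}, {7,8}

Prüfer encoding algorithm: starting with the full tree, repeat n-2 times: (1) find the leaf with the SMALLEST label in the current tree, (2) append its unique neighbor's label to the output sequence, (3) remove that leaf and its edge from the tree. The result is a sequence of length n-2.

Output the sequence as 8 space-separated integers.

Answer: 4 9 7 7 1 3 3 5

Derivation:
Step 1: leaves = {2,6,8,10}. Remove smallest leaf 2, emit neighbor 4.
Step 2: leaves = {4,6,8,10}. Remove smallest leaf 4, emit neighbor 9.
Step 3: leaves = {6,8,9,10}. Remove smallest leaf 6, emit neighbor 7.
Step 4: leaves = {8,9,10}. Remove smallest leaf 8, emit neighbor 7.
Step 5: leaves = {7,9,10}. Remove smallest leaf 7, emit neighbor 1.
Step 6: leaves = {1,9,10}. Remove smallest leaf 1, emit neighbor 3.
Step 7: leaves = {9,10}. Remove smallest leaf 9, emit neighbor 3.
Step 8: leaves = {3,10}. Remove smallest leaf 3, emit neighbor 5.
Done: 2 vertices remain (5, 10). Sequence = [4 9 7 7 1 3 3 5]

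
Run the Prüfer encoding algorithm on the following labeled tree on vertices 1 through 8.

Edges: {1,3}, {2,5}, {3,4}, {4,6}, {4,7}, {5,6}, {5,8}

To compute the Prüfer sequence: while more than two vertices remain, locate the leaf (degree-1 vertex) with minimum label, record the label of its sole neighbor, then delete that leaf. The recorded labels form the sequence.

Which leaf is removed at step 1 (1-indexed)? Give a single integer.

Answer: 1

Derivation:
Step 1: current leaves = {1,2,7,8}. Remove leaf 1 (neighbor: 3).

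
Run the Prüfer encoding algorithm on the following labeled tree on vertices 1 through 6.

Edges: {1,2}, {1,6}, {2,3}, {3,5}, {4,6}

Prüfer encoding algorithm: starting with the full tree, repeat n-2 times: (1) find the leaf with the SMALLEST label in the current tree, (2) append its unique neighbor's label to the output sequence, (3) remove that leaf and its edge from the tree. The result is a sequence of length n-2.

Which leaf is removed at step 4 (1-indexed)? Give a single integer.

Step 1: current leaves = {4,5}. Remove leaf 4 (neighbor: 6).
Step 2: current leaves = {5,6}. Remove leaf 5 (neighbor: 3).
Step 3: current leaves = {3,6}. Remove leaf 3 (neighbor: 2).
Step 4: current leaves = {2,6}. Remove leaf 2 (neighbor: 1).

Answer: 2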